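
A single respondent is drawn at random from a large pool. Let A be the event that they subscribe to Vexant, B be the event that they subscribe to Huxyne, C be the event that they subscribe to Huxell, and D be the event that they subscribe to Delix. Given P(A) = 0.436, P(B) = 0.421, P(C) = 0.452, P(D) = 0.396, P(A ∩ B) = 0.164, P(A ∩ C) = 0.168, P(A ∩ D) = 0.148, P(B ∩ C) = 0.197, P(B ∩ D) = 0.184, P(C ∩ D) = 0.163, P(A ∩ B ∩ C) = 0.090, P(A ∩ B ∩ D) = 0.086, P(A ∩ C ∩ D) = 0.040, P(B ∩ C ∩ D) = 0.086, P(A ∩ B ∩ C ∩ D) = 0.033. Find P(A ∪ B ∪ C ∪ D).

0.950

P(A ∪ B ∪ C ∪ D) = 0.436 + 0.421 + 0.452 + 0.396 − 0.164 − 0.168 − 0.148 − 0.197 − 0.184 − 0.163 + 0.090 + 0.086 + 0.040 + 0.086 − 0.033 = 0.950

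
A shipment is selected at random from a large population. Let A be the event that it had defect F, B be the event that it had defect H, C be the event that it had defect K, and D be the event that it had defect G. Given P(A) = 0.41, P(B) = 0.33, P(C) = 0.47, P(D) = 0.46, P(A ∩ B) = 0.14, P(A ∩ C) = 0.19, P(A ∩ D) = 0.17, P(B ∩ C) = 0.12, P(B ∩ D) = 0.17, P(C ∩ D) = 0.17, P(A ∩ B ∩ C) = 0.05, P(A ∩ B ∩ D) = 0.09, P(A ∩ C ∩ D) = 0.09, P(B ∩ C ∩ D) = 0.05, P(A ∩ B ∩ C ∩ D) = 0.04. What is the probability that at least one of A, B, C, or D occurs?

P(A ∪ B ∪ C ∪ D) = 0.41 + 0.33 + 0.47 + 0.46 − 0.14 − 0.19 − 0.17 − 0.12 − 0.17 − 0.17 + 0.05 + 0.09 + 0.09 + 0.05 − 0.04 = 0.95

0.95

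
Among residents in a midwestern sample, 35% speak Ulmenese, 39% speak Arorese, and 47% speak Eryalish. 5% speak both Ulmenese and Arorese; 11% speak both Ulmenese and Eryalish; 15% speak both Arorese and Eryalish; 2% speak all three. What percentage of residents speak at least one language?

Using inclusion–exclusion:
P(union) = 35 + 39 + 47 − 5 − 11 − 15 + 2 = 92%

92%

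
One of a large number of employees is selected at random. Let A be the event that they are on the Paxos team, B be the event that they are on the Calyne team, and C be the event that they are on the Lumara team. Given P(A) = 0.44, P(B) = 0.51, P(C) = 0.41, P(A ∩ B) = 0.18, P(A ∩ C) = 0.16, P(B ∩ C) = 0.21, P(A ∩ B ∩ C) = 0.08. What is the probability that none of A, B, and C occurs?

P(A ∪ B ∪ C) = 0.44 + 0.51 + 0.41 − 0.18 − 0.16 − 0.21 + 0.08 = 0.89
P(none) = 1 − 0.89 = 0.11

0.11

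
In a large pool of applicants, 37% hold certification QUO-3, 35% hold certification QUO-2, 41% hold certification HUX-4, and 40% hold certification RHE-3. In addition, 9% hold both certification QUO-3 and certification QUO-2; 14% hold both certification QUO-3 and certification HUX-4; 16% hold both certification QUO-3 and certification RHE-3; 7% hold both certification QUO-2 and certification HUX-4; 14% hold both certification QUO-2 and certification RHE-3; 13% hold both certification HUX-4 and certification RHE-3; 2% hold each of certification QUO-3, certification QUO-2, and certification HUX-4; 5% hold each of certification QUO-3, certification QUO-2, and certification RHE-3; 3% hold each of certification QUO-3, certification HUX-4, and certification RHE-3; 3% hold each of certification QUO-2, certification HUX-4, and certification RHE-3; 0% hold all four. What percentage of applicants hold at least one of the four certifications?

93%

P(at least one) = 37 + 35 + 41 + 40 − 9 − 14 − 16 − 7 − 14 − 13 + 2 + 5 + 3 + 3 − 0 = 93%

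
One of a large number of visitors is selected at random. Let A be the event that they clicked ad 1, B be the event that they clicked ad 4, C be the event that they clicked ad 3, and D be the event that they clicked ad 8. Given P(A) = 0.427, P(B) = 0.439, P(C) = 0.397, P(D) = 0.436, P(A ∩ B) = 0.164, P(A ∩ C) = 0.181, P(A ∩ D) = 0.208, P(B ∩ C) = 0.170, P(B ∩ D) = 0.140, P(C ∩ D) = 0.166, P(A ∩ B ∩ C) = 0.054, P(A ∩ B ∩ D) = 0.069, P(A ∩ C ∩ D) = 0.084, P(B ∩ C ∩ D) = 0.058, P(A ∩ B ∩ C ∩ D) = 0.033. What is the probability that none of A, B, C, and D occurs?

P(A ∪ B ∪ C ∪ D) = 0.427 + 0.439 + 0.397 + 0.436 − 0.164 − 0.181 − 0.208 − 0.170 − 0.140 − 0.166 + 0.054 + 0.069 + 0.084 + 0.058 − 0.033 = 0.902
P(none) = 1 − 0.902 = 0.098

0.098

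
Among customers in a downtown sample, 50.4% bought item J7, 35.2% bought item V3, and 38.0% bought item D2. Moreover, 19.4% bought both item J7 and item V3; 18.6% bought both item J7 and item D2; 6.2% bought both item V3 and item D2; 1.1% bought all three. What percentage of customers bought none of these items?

Using inclusion–exclusion:
P(at least one) = 50.4 + 35.2 + 38.0 − 19.4 − 18.6 − 6.2 + 1.1 = 80.5%
P(none) = 100% − 80.5% = 19.5%

19.5%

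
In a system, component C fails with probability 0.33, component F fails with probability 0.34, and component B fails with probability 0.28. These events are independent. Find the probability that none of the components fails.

0.318384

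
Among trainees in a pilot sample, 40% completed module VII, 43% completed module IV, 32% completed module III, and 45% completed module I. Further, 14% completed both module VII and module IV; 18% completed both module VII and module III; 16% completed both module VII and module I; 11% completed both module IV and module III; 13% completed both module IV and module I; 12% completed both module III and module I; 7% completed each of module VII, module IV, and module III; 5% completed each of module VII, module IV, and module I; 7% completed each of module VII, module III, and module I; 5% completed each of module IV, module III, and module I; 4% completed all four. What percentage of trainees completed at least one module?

96%

P(union) = 40 + 43 + 32 + 45 − 14 − 18 − 16 − 11 − 13 − 12 + 7 + 5 + 7 + 5 − 4 = 96%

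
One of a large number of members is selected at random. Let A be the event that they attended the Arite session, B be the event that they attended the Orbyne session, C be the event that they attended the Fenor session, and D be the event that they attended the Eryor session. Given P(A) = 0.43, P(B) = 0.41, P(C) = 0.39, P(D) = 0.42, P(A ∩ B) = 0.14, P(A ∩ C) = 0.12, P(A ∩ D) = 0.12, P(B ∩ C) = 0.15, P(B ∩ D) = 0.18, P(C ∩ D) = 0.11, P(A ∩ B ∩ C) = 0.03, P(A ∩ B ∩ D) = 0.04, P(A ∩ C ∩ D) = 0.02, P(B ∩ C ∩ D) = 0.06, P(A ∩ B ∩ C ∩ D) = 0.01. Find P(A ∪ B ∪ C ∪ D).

Using inclusion–exclusion:
P(A ∪ B ∪ C ∪ D) = 0.43 + 0.41 + 0.39 + 0.42 − 0.14 − 0.12 − 0.12 − 0.15 − 0.18 − 0.11 + 0.03 + 0.04 + 0.02 + 0.06 − 0.01 = 0.97

0.97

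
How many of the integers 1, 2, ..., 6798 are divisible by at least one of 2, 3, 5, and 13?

5124

By inclusion-exclusion,
floor(6798/2) + floor(6798/3) + floor(6798/5) + floor(6798/13) − floor(6798/6) − floor(6798/10) − floor(6798/26) − floor(6798/15) − floor(6798/39) − floor(6798/65) + floor(6798/30) + floor(6798/78) + floor(6798/130) + floor(6798/195) − floor(6798/390) = 3399 + 2266 + 1359 + 522 − 1133 − 679 − 261 − 453 − 174 − 104 + 226 + 87 + 52 + 34 − 17 = 5124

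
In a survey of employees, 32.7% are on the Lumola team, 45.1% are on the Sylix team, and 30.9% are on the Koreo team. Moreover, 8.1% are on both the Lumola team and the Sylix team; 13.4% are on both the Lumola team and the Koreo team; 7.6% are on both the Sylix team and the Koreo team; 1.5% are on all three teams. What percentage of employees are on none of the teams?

18.9%

P(union) = 32.7 + 45.1 + 30.9 − 8.1 − 13.4 − 7.6 + 1.5 = 81.1%
P(none) = 100% − 81.1% = 18.9%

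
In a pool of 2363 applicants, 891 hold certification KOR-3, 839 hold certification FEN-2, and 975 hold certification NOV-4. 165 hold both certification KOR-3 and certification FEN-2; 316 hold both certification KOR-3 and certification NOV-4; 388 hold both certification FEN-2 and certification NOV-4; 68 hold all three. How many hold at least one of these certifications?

By inclusion–exclusion:
|union| = 891 + 839 + 975 − 165 − 316 − 388 + 68 = 1904

1904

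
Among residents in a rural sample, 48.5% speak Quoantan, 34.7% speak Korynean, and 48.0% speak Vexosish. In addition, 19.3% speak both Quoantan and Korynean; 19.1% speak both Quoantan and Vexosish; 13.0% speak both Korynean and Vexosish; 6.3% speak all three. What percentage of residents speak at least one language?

Inclusion–exclusion gives
P(union) = 48.5 + 34.7 + 48.0 − 19.3 − 19.1 − 13.0 + 6.3 = 86.1%

86.1%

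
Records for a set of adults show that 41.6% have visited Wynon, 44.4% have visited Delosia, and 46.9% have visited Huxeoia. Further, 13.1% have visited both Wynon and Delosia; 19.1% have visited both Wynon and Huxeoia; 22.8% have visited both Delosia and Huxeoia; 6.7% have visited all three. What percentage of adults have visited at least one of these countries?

84.6%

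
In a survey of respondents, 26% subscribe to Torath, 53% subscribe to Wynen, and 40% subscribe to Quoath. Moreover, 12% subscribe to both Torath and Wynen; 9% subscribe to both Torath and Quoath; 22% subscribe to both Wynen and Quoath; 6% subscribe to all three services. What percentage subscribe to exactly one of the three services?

51%

By inclusion–exclusion (exactly-one form):
P(exactly one) = 26 + 53 + 40 − 2·12 − 2·9 − 2·22 + 3·6 = 51%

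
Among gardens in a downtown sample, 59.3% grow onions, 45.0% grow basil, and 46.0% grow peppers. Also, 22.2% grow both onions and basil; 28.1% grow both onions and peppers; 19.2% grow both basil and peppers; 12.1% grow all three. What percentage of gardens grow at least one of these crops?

92.9%

P(at least one) = 59.3 + 45.0 + 46.0 − 22.2 − 28.1 − 19.2 + 12.1 = 92.9%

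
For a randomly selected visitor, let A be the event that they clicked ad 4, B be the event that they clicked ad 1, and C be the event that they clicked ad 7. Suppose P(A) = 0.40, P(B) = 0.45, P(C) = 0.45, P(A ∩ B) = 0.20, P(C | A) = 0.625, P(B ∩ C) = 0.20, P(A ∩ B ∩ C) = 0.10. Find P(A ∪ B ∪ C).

P(A ∩ C) = P(A)·P(C|A) = 0.40 × 0.625 = 0.25
P(A ∪ B ∪ C) = 0.40 + 0.45 + 0.45 − 0.20 − 0.25 − 0.20 + 0.10 = 0.75

0.75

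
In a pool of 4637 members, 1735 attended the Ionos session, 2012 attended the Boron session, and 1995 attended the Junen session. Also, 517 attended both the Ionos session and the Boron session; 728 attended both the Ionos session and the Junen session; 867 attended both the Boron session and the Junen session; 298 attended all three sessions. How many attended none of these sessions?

709

N(≥1) = 1735 + 2012 + 1995 − 517 − 728 − 867 + 298 = 3928
None: 4637 − 3928 = 709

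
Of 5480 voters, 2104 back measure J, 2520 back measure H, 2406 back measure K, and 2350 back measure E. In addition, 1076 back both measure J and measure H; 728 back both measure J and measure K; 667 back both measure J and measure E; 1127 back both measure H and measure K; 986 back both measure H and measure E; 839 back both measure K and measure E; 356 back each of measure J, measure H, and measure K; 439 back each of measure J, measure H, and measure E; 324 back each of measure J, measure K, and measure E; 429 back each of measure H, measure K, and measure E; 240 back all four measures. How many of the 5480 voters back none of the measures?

By inclusion–exclusion:
|union| = 2104 + 2520 + 2406 + 2350 − 1076 − 728 − 667 − 1127 − 986 − 839 + 356 + 439 + 324 + 429 − 240 = 5265
None: 5480 − 5265 = 215

215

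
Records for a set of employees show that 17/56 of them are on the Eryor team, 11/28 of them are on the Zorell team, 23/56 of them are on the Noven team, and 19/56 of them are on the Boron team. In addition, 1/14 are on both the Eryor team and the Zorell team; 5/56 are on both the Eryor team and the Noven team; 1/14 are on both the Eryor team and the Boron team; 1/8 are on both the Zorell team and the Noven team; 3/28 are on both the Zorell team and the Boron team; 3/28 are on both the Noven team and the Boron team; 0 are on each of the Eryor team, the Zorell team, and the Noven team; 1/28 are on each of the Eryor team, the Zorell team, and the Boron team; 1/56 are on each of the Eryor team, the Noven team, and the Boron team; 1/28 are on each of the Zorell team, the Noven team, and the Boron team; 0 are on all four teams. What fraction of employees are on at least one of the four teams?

P(union) = 17/56 + 11/28 + 23/56 + 19/56 − 1/14 − 5/56 − 1/14 − 1/8 − 3/28 − 3/28 + 0 + 1/28 + 1/56 + 1/28 − 0 = 27/28

27/28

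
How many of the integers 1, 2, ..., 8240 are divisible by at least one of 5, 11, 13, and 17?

floor(8240/5) + floor(8240/11) + floor(8240/13) + floor(8240/17) − floor(8240/55) − floor(8240/65) − floor(8240/85) − floor(8240/143) − floor(8240/187) − floor(8240/221) + floor(8240/715) + floor(8240/935) + floor(8240/1105) + floor(8240/2431) − floor(8240/12155) = 1648 + 749 + 633 + 484 − 149 − 126 − 96 − 57 − 44 − 37 + 11 + 8 + 7 + 3 − 0 = 3034

3034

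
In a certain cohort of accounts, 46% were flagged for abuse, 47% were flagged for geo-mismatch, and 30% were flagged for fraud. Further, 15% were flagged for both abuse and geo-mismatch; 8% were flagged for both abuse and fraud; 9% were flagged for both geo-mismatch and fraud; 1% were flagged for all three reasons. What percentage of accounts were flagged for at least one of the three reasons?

Using inclusion–exclusion:
P(≥1) = 46 + 47 + 30 − 15 − 8 − 9 + 1 = 92%

92%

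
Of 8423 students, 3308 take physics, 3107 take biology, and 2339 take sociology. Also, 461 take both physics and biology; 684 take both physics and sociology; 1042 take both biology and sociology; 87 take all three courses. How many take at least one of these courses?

6654

N(≥1) = 3308 + 3107 + 2339 − 461 − 684 − 1042 + 87 = 6654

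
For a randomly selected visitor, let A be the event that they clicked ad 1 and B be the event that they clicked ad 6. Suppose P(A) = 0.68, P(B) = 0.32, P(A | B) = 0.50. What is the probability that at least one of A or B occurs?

0.84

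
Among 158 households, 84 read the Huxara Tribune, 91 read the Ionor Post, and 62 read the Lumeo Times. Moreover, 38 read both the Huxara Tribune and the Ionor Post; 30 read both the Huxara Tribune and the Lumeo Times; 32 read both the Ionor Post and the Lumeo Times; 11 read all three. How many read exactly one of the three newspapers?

70

Using the inclusion–exclusion count for exactly one event:
|exactly one| = 84 + 91 + 62 − 2·38 − 2·30 − 2·32 + 3·11 = 70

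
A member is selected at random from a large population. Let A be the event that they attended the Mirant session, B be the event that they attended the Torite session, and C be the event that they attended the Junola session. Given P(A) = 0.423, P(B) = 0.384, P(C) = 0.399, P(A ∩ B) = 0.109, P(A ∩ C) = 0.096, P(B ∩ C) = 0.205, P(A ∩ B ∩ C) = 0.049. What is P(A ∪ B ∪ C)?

0.845

P(A ∪ B ∪ C) = 0.423 + 0.384 + 0.399 − 0.109 − 0.096 − 0.205 + 0.049 = 0.845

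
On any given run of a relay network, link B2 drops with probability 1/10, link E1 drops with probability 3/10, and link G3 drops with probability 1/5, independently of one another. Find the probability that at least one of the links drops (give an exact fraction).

Since the events are independent, P(none) is the product of the individual non-occurrence probabilities.
P(none) = (1 − 1/10) × (1 − 3/10) × (1 − 1/5) = 9/10 × 7/10 × 4/5 = 63/125
P(at least one) = 1 − 63/125 = 62/125

62/125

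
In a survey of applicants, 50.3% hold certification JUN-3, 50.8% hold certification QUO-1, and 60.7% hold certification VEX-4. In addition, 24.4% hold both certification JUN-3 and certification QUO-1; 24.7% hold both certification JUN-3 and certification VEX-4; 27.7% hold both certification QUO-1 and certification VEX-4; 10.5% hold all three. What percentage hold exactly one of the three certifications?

39.7%

P(exactly one) = 50.3 + 50.8 + 60.7 − 2·24.4 − 2·24.7 − 2·27.7 + 3·10.5 = 39.7%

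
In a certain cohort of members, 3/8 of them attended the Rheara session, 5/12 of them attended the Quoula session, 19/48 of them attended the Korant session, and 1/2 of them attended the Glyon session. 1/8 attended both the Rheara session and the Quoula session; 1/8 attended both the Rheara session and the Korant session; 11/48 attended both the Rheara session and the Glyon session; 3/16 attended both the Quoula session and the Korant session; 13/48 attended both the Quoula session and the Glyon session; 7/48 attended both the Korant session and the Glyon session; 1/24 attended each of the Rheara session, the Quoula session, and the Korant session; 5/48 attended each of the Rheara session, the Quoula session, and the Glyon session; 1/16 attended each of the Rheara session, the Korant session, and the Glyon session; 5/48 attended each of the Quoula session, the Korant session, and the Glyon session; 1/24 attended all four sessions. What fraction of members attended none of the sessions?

1/8

Using inclusion–exclusion:
P(≥1) = 3/8 + 5/12 + 19/48 + 1/2 − 1/8 − 1/8 − 11/48 − 3/16 − 13/48 − 7/48 + 1/24 + 5/48 + 1/16 + 5/48 − 1/24 = 7/8
P(none) = 1 − 7/8 = 1/8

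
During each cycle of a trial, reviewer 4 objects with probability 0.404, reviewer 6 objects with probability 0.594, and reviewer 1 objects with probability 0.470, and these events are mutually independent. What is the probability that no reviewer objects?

Independence gives P(none) = ∏(1 − pᵢ).
P(none) = (1 − 0.404) × (1 − 0.594) × (1 − 0.470) = 0.596 × 0.406 × 0.530 = 0.12824728

0.12824728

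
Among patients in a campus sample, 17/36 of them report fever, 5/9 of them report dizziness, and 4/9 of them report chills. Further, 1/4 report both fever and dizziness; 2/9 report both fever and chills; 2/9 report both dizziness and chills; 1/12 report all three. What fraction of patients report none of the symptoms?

By inclusion-exclusion,
P(union) = 17/36 + 5/9 + 4/9 − 1/4 − 2/9 − 2/9 + 1/12 = 31/36
P(none) = 1 − 31/36 = 5/36

5/36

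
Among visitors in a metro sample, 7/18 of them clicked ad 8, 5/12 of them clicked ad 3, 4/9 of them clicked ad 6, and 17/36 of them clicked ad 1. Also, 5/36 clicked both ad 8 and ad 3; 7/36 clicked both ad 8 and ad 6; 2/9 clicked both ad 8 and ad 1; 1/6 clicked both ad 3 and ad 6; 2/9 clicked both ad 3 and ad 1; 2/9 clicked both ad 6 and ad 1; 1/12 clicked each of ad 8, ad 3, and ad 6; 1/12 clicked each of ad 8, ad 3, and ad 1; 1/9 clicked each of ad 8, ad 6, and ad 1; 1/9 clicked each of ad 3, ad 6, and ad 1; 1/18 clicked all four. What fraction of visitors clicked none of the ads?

1/9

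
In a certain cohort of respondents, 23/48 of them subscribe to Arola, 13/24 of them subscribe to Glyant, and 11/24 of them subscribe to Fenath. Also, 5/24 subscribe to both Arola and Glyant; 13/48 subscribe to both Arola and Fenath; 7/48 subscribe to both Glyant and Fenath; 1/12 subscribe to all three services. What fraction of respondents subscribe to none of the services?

Inclusion–exclusion gives
P(union) = 23/48 + 13/24 + 11/24 − 5/24 − 13/48 − 7/48 + 1/12 = 15/16
P(none) = 1 − 15/16 = 1/16

1/16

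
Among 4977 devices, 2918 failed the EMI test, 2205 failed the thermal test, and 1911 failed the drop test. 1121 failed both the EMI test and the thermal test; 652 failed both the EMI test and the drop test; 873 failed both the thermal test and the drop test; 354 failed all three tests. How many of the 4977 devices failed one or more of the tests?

Inclusion–exclusion gives
N(≥1) = 2918 + 2205 + 1911 − 1121 − 652 − 873 + 354 = 4742

4742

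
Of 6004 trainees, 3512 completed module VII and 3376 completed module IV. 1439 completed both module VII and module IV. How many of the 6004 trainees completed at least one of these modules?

By inclusion–exclusion:
|union| = 3512 + 3376 − 1439 = 5449

5449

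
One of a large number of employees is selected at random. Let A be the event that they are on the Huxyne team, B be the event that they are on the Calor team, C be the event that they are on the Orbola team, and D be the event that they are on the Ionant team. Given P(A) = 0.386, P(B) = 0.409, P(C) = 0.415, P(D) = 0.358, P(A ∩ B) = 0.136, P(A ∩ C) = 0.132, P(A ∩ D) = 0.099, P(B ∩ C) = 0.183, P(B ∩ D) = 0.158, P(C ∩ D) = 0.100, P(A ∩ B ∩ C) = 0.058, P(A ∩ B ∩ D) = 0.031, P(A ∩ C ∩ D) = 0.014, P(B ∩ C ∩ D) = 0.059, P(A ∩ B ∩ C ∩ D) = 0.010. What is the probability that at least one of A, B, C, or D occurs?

By inclusion-exclusion,
P(A ∪ B ∪ C ∪ D) = 0.386 + 0.409 + 0.415 + 0.358 − 0.136 − 0.132 − 0.099 − 0.183 − 0.158 − 0.100 + 0.058 + 0.031 + 0.014 + 0.059 − 0.010 = 0.912

0.912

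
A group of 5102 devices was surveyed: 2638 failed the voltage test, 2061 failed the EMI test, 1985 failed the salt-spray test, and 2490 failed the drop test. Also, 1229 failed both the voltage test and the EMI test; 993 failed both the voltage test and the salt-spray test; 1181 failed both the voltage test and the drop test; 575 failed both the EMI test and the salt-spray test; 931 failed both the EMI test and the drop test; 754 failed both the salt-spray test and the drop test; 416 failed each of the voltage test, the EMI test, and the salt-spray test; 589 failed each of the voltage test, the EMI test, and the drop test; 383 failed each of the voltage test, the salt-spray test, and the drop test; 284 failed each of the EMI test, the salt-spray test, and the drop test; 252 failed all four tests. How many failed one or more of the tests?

Inclusion–exclusion gives
|at least one| = 2638 + 2061 + 1985 + 2490 − 1229 − 993 − 1181 − 575 − 931 − 754 + 416 + 589 + 383 + 284 − 252 = 4931

4931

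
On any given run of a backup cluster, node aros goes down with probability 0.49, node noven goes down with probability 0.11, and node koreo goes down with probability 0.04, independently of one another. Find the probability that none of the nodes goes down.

P(none) = (1 − 0.49) × (1 − 0.11) × (1 − 0.04) = 0.51 × 0.89 × 0.96 = 0.435744

0.435744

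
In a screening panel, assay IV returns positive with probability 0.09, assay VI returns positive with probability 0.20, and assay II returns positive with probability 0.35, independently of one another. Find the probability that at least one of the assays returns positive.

0.5268

P(none) = (1 − 0.09) × (1 − 0.20) × (1 − 0.35) = 0.91 × 0.80 × 0.65 = 0.4732
P(at least one) = 1 − 0.4732 = 0.5268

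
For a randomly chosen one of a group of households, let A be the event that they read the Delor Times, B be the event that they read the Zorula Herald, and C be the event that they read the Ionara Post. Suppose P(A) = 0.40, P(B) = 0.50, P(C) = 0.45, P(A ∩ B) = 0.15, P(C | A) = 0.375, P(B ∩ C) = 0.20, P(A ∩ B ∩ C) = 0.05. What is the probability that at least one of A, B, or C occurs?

P(A ∩ C) = P(A)·P(C|A) = 0.40 × 0.375 = 0.15
Apply inclusion-exclusion:
P(A ∪ B ∪ C) = 0.40 + 0.50 + 0.45 − 0.15 − 0.15 − 0.20 + 0.05 = 0.90

0.90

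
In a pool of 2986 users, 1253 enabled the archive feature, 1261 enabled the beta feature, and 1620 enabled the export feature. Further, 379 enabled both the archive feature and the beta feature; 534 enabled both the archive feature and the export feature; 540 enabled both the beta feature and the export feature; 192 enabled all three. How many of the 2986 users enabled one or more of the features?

2873

|at least one| = 1253 + 1261 + 1620 − 379 − 534 − 540 + 192 = 2873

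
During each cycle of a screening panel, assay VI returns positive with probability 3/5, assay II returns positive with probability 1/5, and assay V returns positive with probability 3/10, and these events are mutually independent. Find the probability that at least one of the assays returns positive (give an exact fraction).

97/125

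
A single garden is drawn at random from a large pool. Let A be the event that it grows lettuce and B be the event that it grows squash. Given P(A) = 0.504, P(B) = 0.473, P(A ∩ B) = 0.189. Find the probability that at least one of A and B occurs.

P(A ∪ B) = 0.504 + 0.473 − 0.189 = 0.788

0.788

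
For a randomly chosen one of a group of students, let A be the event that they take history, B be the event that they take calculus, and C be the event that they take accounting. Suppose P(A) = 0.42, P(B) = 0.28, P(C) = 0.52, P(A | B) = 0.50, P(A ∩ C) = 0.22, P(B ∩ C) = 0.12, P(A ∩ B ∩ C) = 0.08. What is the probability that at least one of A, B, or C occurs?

P(A ∩ B) = P(B)·P(A|B) = 0.28 × 0.50 = 0.14
By inclusion-exclusion,
P(A ∪ B ∪ C) = 0.42 + 0.28 + 0.52 − 0.14 − 0.22 − 0.12 + 0.08 = 0.82

0.82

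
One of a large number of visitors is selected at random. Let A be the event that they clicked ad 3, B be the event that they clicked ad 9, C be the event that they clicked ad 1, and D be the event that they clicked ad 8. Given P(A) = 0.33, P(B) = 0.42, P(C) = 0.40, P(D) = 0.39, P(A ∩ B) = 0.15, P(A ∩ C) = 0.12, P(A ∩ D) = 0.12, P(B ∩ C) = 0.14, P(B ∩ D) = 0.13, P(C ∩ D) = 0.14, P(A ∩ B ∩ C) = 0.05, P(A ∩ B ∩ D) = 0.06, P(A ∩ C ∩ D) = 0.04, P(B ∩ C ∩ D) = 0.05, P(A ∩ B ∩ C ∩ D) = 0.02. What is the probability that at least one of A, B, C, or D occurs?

0.92

Using inclusion–exclusion:
P(A ∪ B ∪ C ∪ D) = 0.33 + 0.42 + 0.40 + 0.39 − 0.15 − 0.12 − 0.12 − 0.14 − 0.13 − 0.14 + 0.05 + 0.06 + 0.04 + 0.05 − 0.02 = 0.92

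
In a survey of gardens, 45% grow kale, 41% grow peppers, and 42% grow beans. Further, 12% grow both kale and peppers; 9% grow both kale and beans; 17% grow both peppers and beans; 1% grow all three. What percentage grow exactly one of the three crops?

By inclusion–exclusion (exactly-one form):
P(exactly one) = 45 + 41 + 42 − 2·12 − 2·9 − 2·17 + 3·1 = 55%

55%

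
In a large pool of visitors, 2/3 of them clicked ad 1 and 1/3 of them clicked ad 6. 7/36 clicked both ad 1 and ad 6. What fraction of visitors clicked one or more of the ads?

29/36

Inclusion–exclusion gives
P(union) = 2/3 + 1/3 − 7/36 = 29/36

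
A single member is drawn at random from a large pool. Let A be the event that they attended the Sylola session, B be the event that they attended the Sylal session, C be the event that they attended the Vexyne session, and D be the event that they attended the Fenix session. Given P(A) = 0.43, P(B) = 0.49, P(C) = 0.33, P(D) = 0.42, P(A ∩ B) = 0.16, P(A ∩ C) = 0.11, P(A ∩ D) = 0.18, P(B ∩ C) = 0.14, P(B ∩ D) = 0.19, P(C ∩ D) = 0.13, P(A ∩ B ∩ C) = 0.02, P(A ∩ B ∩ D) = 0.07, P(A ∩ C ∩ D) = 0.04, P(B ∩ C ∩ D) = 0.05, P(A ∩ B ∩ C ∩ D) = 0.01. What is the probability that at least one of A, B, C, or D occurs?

Inclusion–exclusion gives
P(A ∪ B ∪ C ∪ D) = 0.43 + 0.49 + 0.33 + 0.42 − 0.16 − 0.11 − 0.18 − 0.14 − 0.19 − 0.13 + 0.02 + 0.07 + 0.04 + 0.05 − 0.01 = 0.93

0.93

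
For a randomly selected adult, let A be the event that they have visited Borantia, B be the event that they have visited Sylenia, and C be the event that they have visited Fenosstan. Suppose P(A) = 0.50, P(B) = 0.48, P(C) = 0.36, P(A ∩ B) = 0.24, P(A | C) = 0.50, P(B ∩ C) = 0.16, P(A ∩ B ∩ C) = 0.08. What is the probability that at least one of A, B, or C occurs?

0.84

P(A ∩ C) = P(C)·P(A|C) = 0.36 × 0.50 = 0.18
Inclusion–exclusion gives
P(A ∪ B ∪ C) = 0.50 + 0.48 + 0.36 − 0.24 − 0.18 − 0.16 + 0.08 = 0.84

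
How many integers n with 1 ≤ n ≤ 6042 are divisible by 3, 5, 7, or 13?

⌊6042/3⌋ + ⌊6042/5⌋ + ⌊6042/7⌋ + ⌊6042/13⌋ − ⌊6042/15⌋ − ⌊6042/21⌋ − ⌊6042/39⌋ − ⌊6042/35⌋ − ⌊6042/65⌋ − ⌊6042/91⌋ + ⌊6042/105⌋ + ⌊6042/195⌋ + ⌊6042/273⌋ + ⌊6042/455⌋ − ⌊6042/1365⌋ = 2014 + 1208 + 863 + 464 − 402 − 287 − 154 − 172 − 92 − 66 + 57 + 30 + 22 + 13 − 4 = 3494

3494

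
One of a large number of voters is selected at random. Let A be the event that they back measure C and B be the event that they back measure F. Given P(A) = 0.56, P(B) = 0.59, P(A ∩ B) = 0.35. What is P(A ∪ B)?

0.80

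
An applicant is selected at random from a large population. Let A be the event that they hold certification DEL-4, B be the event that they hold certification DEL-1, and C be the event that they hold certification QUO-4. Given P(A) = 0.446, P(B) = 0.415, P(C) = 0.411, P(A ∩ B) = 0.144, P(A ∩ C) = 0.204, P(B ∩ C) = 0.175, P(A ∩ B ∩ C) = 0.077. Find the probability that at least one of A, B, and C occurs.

0.826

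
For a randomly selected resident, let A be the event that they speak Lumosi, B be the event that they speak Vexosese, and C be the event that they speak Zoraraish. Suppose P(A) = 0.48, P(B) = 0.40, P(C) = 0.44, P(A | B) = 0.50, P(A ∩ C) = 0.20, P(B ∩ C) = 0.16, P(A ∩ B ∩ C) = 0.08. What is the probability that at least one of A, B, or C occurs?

P(A ∩ B) = P(B)·P(A|B) = 0.40 × 0.50 = 0.20
Inclusion–exclusion gives
P(A ∪ B ∪ C) = 0.48 + 0.40 + 0.44 − 0.20 − 0.20 − 0.16 + 0.08 = 0.84

0.84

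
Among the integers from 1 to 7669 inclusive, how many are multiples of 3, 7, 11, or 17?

3919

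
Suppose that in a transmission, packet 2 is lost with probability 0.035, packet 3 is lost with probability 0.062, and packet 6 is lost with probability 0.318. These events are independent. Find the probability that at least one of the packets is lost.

0.38267406

Since the events are independent, P(none) is the product of the individual non-occurrence probabilities.
P(none) = (1 − 0.035) × (1 − 0.062) × (1 − 0.318) = 0.965 × 0.938 × 0.682 = 0.61732594
P(at least one) = 1 − 0.61732594 = 0.38267406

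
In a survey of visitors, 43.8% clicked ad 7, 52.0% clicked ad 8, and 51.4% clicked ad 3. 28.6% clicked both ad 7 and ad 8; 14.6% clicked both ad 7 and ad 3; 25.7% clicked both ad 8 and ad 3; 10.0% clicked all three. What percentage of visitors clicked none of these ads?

P(≥1) = 43.8 + 52.0 + 51.4 − 28.6 − 14.6 − 25.7 + 10.0 = 88.3%
P(none) = 100% − 88.3% = 11.7%

11.7%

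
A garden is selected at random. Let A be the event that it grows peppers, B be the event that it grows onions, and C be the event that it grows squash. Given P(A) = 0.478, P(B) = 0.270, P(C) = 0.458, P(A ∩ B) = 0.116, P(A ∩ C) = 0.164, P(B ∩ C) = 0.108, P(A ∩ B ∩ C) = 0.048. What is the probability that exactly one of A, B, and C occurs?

0.574

P(exactly one) = 0.478 + 0.270 + 0.458 − 2·0.116 − 2·0.164 − 2·0.108 + 3·0.048 = 0.574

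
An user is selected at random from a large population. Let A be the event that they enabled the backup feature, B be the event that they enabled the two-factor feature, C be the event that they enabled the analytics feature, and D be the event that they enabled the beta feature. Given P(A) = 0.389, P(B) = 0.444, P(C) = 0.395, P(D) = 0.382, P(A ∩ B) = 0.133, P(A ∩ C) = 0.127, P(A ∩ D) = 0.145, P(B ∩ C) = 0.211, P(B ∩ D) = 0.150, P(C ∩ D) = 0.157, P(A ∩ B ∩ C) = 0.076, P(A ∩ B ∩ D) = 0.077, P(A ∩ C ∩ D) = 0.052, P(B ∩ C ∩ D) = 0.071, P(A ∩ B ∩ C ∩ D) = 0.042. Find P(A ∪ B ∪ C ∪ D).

0.921

By inclusion-exclusion,
P(A ∪ B ∪ C ∪ D) = 0.389 + 0.444 + 0.395 + 0.382 − 0.133 − 0.127 − 0.145 − 0.211 − 0.150 − 0.157 + 0.076 + 0.077 + 0.052 + 0.071 − 0.042 = 0.921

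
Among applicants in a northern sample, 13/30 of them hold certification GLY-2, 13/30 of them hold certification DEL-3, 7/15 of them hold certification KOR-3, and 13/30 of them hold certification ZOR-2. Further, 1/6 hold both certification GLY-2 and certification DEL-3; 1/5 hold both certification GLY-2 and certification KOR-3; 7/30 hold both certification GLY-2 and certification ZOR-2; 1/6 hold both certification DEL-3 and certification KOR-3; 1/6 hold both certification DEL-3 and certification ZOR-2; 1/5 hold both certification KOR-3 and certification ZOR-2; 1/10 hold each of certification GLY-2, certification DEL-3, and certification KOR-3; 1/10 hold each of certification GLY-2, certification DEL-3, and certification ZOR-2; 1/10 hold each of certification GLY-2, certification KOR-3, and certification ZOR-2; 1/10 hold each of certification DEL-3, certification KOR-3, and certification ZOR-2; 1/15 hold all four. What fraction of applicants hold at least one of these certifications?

29/30

P(at least one) = 13/30 + 13/30 + 7/15 + 13/30 − 1/6 − 1/5 − 7/30 − 1/6 − 1/6 − 1/5 + 1/10 + 1/10 + 1/10 + 1/10 − 1/15 = 29/30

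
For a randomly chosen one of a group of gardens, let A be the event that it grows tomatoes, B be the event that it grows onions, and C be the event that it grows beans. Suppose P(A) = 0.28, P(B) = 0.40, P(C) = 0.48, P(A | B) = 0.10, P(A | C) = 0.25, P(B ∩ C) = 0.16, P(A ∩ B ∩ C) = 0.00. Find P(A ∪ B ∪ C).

P(A ∩ B) = P(B)·P(A|B) = 0.40 × 0.10 = 0.04
P(A ∩ C) = P(C)·P(A|C) = 0.48 × 0.25 = 0.12
P(A ∪ B ∪ C) = 0.28 + 0.40 + 0.48 − 0.04 − 0.12 − 0.16 + 0.00 = 0.84

0.84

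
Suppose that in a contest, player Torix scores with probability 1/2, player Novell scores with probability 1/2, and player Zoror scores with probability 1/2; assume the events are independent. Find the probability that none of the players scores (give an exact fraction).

P(none) = (1 − 1/2) × (1 − 1/2) × (1 − 1/2) = 1/2 × 1/2 × 1/2 = 1/8

1/8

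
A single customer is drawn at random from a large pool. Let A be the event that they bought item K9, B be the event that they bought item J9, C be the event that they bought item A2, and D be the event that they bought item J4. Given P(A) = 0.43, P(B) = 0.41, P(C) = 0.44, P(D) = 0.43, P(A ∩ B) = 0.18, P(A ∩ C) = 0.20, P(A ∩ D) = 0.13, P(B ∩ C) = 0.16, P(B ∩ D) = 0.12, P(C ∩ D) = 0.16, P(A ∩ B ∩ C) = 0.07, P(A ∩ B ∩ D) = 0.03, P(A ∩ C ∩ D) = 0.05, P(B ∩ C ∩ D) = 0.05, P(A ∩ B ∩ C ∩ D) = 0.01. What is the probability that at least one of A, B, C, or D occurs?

0.95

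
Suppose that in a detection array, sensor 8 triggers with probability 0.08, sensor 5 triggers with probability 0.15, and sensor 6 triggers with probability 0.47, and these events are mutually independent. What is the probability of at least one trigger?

P(none) = (1 − 0.08) × (1 − 0.15) × (1 − 0.47) = 0.92 × 0.85 × 0.53 = 0.41446
P(at least one) = 1 − 0.41446 = 0.58554

0.58554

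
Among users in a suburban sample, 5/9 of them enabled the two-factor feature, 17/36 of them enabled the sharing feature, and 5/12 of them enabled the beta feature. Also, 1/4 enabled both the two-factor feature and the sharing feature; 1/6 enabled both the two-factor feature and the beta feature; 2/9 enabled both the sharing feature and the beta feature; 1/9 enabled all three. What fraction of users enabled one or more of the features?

11/12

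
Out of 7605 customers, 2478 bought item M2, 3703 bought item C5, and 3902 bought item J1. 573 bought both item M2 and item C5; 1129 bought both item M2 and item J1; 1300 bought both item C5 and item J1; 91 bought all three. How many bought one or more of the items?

7172

Apply inclusion-exclusion:
|union| = 2478 + 3703 + 3902 − 573 − 1129 − 1300 + 91 = 7172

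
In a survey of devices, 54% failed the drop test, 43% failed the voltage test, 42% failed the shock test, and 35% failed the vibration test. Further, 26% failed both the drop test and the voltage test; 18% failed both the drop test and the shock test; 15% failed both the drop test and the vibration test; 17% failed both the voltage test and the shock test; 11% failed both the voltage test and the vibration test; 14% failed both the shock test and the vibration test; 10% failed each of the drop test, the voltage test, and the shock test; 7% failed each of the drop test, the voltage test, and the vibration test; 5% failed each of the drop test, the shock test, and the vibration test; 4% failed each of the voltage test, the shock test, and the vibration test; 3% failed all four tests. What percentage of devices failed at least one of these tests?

Inclusion–exclusion gives
P(≥1) = 54 + 43 + 42 + 35 − 26 − 18 − 15 − 17 − 11 − 14 + 10 + 7 + 5 + 4 − 3 = 96%

96%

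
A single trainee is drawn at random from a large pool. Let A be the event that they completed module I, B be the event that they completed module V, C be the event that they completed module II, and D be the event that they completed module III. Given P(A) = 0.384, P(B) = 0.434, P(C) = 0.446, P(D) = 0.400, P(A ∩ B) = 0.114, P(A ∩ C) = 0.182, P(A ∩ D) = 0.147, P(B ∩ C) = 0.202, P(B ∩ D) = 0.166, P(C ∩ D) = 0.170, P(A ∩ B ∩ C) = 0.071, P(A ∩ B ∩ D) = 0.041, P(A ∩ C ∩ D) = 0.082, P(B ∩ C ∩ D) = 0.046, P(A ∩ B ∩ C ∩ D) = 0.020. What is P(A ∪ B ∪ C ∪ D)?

P(A ∪ B ∪ C ∪ D) = 0.384 + 0.434 + 0.446 + 0.400 − 0.114 − 0.182 − 0.147 − 0.202 − 0.166 − 0.170 + 0.071 + 0.041 + 0.082 + 0.046 − 0.020 = 0.903

0.903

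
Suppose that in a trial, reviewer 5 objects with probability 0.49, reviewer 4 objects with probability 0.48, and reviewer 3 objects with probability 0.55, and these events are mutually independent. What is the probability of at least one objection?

P(none) = (1 − 0.49) × (1 − 0.48) × (1 − 0.55) = 0.51 × 0.52 × 0.45 = 0.11934
P(at least one) = 1 − 0.11934 = 0.88066

0.88066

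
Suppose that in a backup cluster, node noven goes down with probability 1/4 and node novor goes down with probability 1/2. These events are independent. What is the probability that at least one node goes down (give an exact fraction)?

5/8

Since the events are independent, P(none) is the product of the individual non-occurrence probabilities.
P(none) = (1 − 1/4) × (1 − 1/2) = 3/4 × 1/2 = 3/8
P(at least one) = 1 − 3/8 = 5/8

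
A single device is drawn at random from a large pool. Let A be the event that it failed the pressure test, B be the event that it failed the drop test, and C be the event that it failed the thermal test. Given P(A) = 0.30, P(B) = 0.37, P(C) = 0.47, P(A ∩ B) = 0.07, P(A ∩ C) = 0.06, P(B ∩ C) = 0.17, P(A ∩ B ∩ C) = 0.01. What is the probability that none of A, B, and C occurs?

Using inclusion–exclusion:
P(A ∪ B ∪ C) = 0.30 + 0.37 + 0.47 − 0.07 − 0.06 − 0.17 + 0.01 = 0.85
P(none) = 1 − 0.85 = 0.15

0.15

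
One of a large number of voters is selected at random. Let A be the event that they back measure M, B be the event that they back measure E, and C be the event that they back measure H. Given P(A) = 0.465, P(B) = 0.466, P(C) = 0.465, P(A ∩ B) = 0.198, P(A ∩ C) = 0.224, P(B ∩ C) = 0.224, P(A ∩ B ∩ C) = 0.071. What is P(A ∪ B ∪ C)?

0.821

P(A ∪ B ∪ C) = 0.465 + 0.466 + 0.465 − 0.198 − 0.224 − 0.224 + 0.071 = 0.821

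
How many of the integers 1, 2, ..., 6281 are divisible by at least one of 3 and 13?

floor(6281/3) + floor(6281/13) − floor(6281/39) = 2093 + 483 − 161 = 2415

2415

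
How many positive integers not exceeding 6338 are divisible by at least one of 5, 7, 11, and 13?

1267 + 905 + 576 + 487 − 181 − 115 − 97 − 82 − 69 − 44 + 16 + 13 + 8 + 6 − 1 = 2689

2689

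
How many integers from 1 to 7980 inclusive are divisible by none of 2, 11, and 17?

By inclusion-exclusion,
floor(7980/2) + floor(7980/11) + floor(7980/17) − floor(7980/22) − floor(7980/34) − floor(7980/187) + floor(7980/374) = 3990 + 725 + 469 − 362 − 234 − 42 + 21 = 4567
7980 − 4567 = 3413

3413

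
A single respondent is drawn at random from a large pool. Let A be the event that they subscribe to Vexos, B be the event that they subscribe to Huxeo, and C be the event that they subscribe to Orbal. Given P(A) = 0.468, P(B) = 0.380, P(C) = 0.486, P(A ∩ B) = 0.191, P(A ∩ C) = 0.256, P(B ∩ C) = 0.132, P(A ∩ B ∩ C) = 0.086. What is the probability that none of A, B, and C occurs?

0.159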